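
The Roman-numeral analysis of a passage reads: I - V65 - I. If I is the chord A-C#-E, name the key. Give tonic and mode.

A major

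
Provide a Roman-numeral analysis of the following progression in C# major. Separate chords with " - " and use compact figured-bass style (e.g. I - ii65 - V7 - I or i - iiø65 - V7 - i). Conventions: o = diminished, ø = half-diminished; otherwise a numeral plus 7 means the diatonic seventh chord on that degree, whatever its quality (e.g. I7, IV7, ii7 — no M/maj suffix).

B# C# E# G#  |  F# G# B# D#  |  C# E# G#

B#-C#-E#-G#: major seventh chord on C# = scale degree 1 → I42.
F#-G#-B#-D# has root G#, degree 5 in C# major, so V42.
C#-E#-G#: major triad on C# = scale degree 1 → I.

I42 - V42 - I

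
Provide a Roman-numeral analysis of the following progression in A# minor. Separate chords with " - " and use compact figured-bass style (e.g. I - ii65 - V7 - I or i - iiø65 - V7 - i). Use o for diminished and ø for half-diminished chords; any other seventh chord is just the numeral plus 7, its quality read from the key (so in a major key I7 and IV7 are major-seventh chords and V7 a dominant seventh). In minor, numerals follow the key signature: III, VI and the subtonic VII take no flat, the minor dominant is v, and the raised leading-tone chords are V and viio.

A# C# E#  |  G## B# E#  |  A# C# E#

i - V6 - i

A#-C#-E#: root A# is the tonic; minor triad there is i.
G##-B#-E#: major triad on E# = scale degree 5 → V6.
A#-C#-E#: minor triad on A# = scale degree 1 → i.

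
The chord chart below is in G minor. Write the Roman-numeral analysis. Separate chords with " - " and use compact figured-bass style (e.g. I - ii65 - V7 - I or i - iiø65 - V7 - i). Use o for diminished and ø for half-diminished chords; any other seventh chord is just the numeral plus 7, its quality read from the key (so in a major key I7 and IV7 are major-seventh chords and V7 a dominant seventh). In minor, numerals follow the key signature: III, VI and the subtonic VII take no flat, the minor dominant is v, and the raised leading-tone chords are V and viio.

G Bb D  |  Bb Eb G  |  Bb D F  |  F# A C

i - VI64 - III - viio

G-Bb-D: minor triad on G = scale degree 1 → i.
Bb-Eb-G has root Eb, degree 6 in G minor, so VI64.
Bb-D-F has root Bb, degree 3 in G minor, so III.
F#-A-C: diminished triad on F# = scale degree 7 → viio.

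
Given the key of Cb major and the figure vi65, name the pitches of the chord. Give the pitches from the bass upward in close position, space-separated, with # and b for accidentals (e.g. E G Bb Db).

In Cb major, scale degree 6 is Ab, and the diatonic chord built there is a minor seventh chord.
That chord is spelled Ab-Cb-Eb-Gb.
With the 65 figure the chord is in first inversion; from the bass Cb upward in close position it reads Cb-Eb-Gb-Ab.

Cb Eb Gb Ab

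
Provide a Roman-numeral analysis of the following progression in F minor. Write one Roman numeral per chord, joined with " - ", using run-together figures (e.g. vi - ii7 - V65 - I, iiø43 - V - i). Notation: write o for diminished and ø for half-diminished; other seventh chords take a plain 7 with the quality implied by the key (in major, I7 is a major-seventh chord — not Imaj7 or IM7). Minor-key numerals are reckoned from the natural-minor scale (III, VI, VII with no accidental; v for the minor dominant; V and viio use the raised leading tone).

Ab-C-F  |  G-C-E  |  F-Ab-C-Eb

i6 - V64 - i7

Ab-C-F has root F, degree 1 in F minor, so i6.
G-C-E has root C, degree 5 in F minor, so V64.
F-Ab-C-Eb: minor seventh chord on F = scale degree 1 → i7.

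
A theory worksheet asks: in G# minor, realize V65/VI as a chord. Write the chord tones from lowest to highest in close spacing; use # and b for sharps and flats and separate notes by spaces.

D# F# A B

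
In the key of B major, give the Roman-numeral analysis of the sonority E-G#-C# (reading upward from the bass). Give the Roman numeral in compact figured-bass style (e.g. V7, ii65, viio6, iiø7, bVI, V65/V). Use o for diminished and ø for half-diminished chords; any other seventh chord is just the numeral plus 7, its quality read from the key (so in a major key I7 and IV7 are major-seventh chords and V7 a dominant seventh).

ii6

The pitches C#-E-G# form a minor triad rooted on C#.
C# is scale degree 2 in B major, and a minor triad on that degree is written ii.
With E in the bass the chord is in first inversion, so the figured bass is 6.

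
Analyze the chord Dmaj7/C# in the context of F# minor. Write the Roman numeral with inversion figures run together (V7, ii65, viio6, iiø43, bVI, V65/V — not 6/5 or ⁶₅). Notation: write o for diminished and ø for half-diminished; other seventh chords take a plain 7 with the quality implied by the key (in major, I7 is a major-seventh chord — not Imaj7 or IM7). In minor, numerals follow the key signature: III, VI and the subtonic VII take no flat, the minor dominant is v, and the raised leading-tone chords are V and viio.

The pitches D-F#-A-C# form a major seventh chord rooted on D.
D is scale degree 6 in F# minor, and a major seventh chord on that degree is written VI7.
With C# in the bass the chord is in third inversion, so the figured bass is 42.

VI42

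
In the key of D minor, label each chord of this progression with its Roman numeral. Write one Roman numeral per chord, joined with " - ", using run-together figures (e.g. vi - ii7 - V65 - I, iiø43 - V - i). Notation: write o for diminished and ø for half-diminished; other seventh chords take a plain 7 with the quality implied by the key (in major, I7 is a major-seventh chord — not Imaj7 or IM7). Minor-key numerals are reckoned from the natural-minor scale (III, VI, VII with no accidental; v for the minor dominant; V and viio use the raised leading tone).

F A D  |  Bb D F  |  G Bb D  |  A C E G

F-A-D: minor triad on D = scale degree 1 → i6.
Bb-D-F: root Bb is the submediant; major triad there is VI.
G-Bb-D: root G is the subdominant; minor triad there is iv.
A-C-E-G has root A, degree 5 in D minor, so v7.

i6 - VI - iv - v7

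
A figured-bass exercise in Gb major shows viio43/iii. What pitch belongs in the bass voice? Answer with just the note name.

Eb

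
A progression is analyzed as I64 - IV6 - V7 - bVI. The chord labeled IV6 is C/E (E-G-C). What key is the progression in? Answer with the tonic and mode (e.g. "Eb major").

The chord C/E is a major triad rooted on C; its label is IV6.
If C is scale degree 4 and the mode makes that degree carry a major triad, the tonic is G and the mode is major.

G major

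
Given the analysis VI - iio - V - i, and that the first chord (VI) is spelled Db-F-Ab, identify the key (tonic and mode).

F minor

The chord Db is a major triad rooted on Db; its label is VI.
VI on Db implies Db is the submediant; that puts the tonic at F, and the uppercase numeral fits minor mode.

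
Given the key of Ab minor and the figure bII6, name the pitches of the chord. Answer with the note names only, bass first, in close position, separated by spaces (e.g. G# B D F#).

Db Fb Bbb

bII6 is the Neapolitan sixth — a major triad on the lowered second degree, here in its customary first inversion. In Ab minor that root is Bbb.
So the chord is Bbb-Db-Fb.
With the 6 figure the chord is in first inversion; from the bass Db upward in close position it reads Db-Fb-Bbb.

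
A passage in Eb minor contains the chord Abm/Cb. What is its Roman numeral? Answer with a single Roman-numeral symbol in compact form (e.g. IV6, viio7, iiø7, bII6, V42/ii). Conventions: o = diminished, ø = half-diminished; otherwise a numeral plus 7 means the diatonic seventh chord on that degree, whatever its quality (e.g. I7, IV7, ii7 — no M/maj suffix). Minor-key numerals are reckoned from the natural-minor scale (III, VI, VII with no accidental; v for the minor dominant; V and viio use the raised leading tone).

iv6

Stacked in thirds the chord is Ab-Cb-Eb: a minor triad on Ab.
In Eb minor, Ab is the subdominant; the diatonic minor triad there is iv.
With Cb in the bass the chord is in first inversion, so the figured bass is 6.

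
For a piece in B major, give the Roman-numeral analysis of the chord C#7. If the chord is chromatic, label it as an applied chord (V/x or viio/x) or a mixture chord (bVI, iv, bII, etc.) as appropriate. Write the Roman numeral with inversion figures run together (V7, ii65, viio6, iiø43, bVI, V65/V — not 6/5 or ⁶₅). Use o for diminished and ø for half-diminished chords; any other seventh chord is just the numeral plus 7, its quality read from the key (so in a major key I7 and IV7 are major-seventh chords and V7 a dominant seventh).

Stacked in thirds the chord is C#-E#-G#-B: a dominant seventh chord on C#.
C# is not a diatonic chord root with this quality in B major, but it lies a perfect fifth above F# (V), so the chord functions as an applied dominant of V.

V7/V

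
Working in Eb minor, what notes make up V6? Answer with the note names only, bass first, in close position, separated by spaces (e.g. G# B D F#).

D F Bb

In Eb minor, the fifth degree is Bb. The dominant is major (leading tone raised), so V is a major triad.
Stacking thirds from Bb gives Bb-D-F.
With the 6 figure the chord is in first inversion; from the bass D upward in close position it reads D-F-Bb.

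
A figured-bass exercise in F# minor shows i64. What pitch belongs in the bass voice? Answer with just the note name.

i in F# minor has root F#; the chord is F#-A-C#.
The figure 64 means second inversion — the fifth is in the bass.

C#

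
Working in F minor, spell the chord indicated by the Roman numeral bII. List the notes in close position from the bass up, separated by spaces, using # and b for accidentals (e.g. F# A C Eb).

bII is the Neapolitan chord — a major triad on the lowered second degree. In F minor that root is Gb.
So the chord is Gb-Bb-Db.

Gb Bb Db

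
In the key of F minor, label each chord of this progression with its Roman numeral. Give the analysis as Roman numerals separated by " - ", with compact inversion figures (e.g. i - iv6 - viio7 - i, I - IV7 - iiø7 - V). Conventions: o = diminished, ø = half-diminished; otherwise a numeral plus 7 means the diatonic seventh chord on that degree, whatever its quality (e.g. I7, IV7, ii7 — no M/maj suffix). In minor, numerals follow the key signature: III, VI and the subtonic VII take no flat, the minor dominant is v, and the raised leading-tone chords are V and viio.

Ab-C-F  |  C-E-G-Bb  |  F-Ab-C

i6 - V7 - i

Ab-C-F: minor triad on F = scale degree 1 → i6.
C-E-G-Bb: dominant seventh chord on C = scale degree 5 → V7.
F-Ab-C: root F is the tonic; minor triad there is i.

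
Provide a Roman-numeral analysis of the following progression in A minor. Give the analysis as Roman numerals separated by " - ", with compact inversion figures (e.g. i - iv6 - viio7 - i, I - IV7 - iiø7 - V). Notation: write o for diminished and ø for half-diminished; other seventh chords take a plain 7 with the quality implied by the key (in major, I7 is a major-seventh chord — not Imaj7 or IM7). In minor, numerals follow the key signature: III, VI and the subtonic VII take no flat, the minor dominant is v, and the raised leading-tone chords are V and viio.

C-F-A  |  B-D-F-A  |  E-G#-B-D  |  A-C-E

C-F-A: root F is the submediant; major triad there is VI64.
B-D-F-A: root B is the supertonic; half-diminished seventh chord there is iiø7.
E-G#-B-D has root E, degree 5 in A minor, so V7.
A-C-E: minor triad on A = scale degree 1 → i.

VI64 - iiø7 - V7 - i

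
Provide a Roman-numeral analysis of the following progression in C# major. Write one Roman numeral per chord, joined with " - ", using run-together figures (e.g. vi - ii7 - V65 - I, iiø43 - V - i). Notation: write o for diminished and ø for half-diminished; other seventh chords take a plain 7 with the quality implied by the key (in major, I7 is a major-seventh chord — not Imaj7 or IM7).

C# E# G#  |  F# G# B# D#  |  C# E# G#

I - V42 - I

C#-E#-G# has root C#, degree 1 in C# major, so I.
F#-G#-B#-D#: dominant seventh chord on G# = scale degree 5 → V42.
C#-E#-G#: major triad on C# = scale degree 1 → I.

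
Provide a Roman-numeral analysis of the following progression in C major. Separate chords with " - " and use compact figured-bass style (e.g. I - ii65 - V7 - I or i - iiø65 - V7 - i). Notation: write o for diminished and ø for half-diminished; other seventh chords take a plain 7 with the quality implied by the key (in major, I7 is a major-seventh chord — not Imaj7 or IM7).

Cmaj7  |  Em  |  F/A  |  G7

I7 - iii - IV6 - V7

Cmaj7: root C is the tonic; major seventh chord there is I7.
Em has root E, degree 3 in C major, so iii.
F/A: major triad on F = scale degree 4 → IV6.
G7: dominant seventh chord on G = scale degree 5 → V7.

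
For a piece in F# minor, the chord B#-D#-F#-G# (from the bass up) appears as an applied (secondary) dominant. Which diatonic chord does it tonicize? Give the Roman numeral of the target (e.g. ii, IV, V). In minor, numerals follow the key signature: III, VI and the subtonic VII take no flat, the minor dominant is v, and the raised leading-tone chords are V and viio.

V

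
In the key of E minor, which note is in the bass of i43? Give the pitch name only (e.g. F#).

i in E minor has root E; the chord is E-G-B-D.
The figure 43 means second inversion — the fifth is in the bass.

B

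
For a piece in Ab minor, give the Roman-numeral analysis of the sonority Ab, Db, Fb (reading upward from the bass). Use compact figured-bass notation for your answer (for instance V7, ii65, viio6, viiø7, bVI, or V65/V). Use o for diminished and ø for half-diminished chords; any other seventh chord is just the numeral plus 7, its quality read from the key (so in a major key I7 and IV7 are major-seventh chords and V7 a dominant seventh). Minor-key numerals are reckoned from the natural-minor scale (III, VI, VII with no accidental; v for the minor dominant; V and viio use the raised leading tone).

iv64

The pitches Db-Fb-Ab form a minor triad rooted on Db.
In Ab minor, Db is the subdominant; the diatonic minor triad there is iv.
With Ab in the bass the chord is in second inversion, so the figured bass is 64.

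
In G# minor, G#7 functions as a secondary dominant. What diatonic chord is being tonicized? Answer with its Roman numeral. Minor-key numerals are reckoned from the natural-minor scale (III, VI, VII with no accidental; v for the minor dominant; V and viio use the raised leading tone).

iv

The chord is a dominant seventh chord on G#.
A dominant resolves down a perfect fifth: G# → C#. In G# minor, C# is scale degree 4, i.e. iv.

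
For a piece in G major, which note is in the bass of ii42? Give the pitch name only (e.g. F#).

ii in G major has root A; the chord is A-C-E-G.
The figure 42 means third inversion — the seventh is in the bass.

G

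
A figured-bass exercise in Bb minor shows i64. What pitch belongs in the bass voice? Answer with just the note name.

i in Bb minor has root Bb; the chord is Bb-Db-F.
The figure 64 means second inversion — the fifth is in the bass.

F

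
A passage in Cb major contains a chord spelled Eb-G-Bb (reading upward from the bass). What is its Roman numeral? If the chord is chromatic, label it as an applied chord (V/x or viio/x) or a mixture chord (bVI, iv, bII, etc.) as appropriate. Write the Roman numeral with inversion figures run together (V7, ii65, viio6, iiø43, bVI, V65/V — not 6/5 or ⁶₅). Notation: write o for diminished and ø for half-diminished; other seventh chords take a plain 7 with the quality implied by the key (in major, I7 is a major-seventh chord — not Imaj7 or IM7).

Stacked in thirds the chord is Eb-G-Bb: a major triad on Eb.
Eb is not a diatonic chord root with this quality in Cb major, but it lies a perfect fifth above Ab (vi), so the chord functions as an applied dominant of vi.

V/vi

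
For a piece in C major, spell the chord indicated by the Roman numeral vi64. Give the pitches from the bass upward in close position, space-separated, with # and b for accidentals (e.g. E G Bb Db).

E A C

In C major, scale degree 6 is A, and the diatonic chord built there is a minor triad.
That chord is spelled A-C-E.
The figured bass 64 indicates second inversion, placing the fifth (E) in the bass: E-A-C.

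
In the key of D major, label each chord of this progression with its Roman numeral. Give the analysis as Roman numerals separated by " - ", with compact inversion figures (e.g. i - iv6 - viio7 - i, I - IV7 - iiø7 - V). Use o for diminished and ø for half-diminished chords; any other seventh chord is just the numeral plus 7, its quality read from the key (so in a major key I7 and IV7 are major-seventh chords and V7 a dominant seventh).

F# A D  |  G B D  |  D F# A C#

F#-A-D: major triad on D = scale degree 1 → I6.
G-B-D: root G is the subdominant; major triad there is IV.
D-F#-A-C#: major seventh chord on D = scale degree 1 → I7.

I6 - IV - I7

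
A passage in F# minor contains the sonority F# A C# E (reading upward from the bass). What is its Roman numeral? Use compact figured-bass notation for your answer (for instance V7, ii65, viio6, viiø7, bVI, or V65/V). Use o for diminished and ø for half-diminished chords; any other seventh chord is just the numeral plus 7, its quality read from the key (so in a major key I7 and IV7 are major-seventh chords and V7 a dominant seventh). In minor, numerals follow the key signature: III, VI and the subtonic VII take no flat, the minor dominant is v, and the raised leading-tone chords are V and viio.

The pitches F#-A-C#-E form a minor seventh chord rooted on F#.
F# is scale degree 1 in F# minor, and a minor seventh chord on that degree is written i7.

i7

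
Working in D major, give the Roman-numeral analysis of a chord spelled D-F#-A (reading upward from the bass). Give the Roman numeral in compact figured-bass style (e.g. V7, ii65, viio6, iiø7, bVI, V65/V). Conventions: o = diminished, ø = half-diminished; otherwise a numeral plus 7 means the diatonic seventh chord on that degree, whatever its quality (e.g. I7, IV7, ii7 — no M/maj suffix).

The pitches D-F#-A form a major triad rooted on D.
D is scale degree 1 in D major, and a major triad on that degree is written I.

I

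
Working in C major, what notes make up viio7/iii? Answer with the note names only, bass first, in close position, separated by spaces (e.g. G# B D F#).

The slash marks an applied leading-tone chord: viio of iii. In C major, iii is E, so the leading tone to it is D#, a half step below.
Building a fully diminished seventh chord on D# gives D#-F#-A-C.

D# F# A C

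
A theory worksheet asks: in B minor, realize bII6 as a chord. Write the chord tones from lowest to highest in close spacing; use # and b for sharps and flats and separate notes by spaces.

bII6 is the Neapolitan sixth — a major triad on the lowered second degree, here in its customary first inversion. In B minor that root is C.
So the chord is C-E-G.
With the 6 figure the chord is in first inversion; from the bass E upward in close position it reads E-G-C.

E G C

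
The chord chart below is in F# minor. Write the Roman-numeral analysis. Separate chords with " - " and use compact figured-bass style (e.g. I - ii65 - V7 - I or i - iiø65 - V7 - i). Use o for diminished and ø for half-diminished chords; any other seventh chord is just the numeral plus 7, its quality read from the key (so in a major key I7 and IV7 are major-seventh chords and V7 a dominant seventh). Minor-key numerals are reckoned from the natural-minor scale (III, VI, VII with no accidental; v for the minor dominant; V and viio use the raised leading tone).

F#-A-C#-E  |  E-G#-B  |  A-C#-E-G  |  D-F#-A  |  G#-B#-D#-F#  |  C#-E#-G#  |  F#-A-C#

i7 - VII - V7/VI - VI - V7/V - V - i

F#-A-C#-E: root F# is the tonic; minor seventh chord there is i7.
E-G#-B has root E, degree 7 in F# minor, so VII.
A-C#-E-G: a dominant seventh chord on A, the applied dominant of VI → V7/VI.
D-F#-A: major triad on D = scale degree 6 → VI.
G#-B#-D#-F#: chromatic; G# is V of V, so V7/V.
C#-E#-G# has root C#, degree 5 in F# minor, so V.
F#-A-C#: root F# is the tonic; minor triad there is i.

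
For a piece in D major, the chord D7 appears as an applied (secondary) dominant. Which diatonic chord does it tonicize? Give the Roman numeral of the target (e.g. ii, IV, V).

The chord is a dominant seventh chord on D.
A dominant resolves down a perfect fifth: D → G. In D major, G is scale degree 4, i.e. IV.

IV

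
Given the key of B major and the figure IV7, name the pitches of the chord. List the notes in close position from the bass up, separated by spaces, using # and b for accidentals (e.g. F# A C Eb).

E G# B D#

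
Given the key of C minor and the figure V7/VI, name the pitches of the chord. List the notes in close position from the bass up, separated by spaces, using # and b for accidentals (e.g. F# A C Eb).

Eb G Bb Db

V7/VI is a secondary dominant — the dominant seventh of VI. VI in C minor is Ab, so the applied chord's root is Eb, a perfect fifth above.
Building a dominant seventh chord on Eb gives Eb-G-Bb-Db.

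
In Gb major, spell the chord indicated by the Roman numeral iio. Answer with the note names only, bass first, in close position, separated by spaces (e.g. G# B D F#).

Ab Cb Ebb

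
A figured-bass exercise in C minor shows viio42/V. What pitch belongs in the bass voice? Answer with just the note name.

The applied chord viio42/V is rooted on F#: F#-A-C-Eb.
The figure 42 means third inversion — the seventh is in the bass.

Eb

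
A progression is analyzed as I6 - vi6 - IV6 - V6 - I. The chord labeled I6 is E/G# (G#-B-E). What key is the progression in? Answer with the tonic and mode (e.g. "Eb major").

I6 is given as G#-B-E — a major triad with root E.
If E is scale degree 1 and the mode makes that degree carry a major triad, the tonic is E and the mode is major.

E major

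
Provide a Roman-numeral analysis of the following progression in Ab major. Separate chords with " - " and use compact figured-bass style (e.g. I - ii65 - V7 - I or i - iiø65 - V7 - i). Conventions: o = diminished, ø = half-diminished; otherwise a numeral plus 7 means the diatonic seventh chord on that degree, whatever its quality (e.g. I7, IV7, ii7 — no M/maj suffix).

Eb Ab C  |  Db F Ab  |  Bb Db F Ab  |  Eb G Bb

Eb-Ab-C: root Ab is the tonic; major triad there is I64.
Db-F-Ab: root Db is the subdominant; major triad there is IV.
Bb-Db-F-Ab has root Bb, degree 2 in Ab major, so ii7.
Eb-G-Bb has root Eb, degree 5 in Ab major, so V.

I64 - IV - ii7 - V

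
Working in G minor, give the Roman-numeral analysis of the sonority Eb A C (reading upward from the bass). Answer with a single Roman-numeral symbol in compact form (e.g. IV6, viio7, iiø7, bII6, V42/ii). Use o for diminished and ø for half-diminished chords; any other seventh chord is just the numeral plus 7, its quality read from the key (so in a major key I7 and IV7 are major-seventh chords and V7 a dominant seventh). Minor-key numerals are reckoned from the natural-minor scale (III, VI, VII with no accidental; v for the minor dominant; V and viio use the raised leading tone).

The pitches A-C-Eb form a diminished triad rooted on A.
A is scale degree 2 in G minor, and a diminished triad on that degree is written iio.
With Eb in the bass the chord is in second inversion, so the figured bass is 64.

iio64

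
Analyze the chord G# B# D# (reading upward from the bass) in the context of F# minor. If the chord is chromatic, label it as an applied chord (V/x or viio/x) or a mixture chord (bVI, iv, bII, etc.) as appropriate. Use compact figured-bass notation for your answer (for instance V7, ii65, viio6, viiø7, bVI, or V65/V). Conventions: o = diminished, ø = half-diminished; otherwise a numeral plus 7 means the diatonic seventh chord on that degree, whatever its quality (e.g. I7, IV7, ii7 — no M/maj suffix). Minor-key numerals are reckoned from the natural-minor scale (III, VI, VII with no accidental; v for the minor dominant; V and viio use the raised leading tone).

Stacked in thirds the chord is G#-B#-D#: a major triad on G#.
G# is not a diatonic chord root with this quality in F# minor, but it lies a perfect fifth above C# (V), so the chord functions as an applied dominant of V.

V/V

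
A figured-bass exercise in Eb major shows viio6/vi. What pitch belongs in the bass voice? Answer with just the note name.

D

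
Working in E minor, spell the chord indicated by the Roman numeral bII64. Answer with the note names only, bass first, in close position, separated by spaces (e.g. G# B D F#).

Scale degree 2 in E minor is F#; lowering it a half step gives F. bII64 is the Neapolitan chord — a major triad on the lowered second degree.
So the chord is F-A-C, a major triad.
With the 64 figure the chord is in second inversion; from the bass C upward in close position it reads C-F-A.

C F A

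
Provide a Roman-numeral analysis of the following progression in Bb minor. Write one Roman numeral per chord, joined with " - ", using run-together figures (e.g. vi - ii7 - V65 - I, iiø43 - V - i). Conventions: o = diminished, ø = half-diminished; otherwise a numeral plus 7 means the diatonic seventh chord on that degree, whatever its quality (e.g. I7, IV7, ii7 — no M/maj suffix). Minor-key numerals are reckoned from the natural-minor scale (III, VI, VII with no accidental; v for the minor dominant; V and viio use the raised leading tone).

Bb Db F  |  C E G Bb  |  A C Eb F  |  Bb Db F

Bb-Db-F: root Bb is the tonic; minor triad there is i.
C-E-G-Bb is the secondary dominant of V (dominant seventh chord on C): V7/V.
A-C-Eb-F: root F is the dominant; dominant seventh chord there is V65.
Bb-Db-F: root Bb is the tonic; minor triad there is i.

i - V7/V - V65 - i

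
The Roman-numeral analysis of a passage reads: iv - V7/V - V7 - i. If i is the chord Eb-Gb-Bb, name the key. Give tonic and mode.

Eb minor

The chord Ebm is a minor triad rooted on Eb; its label is i.
If Eb is scale degree 1 and the mode makes that degree carry a minor triad, the tonic is Eb and the mode is minor.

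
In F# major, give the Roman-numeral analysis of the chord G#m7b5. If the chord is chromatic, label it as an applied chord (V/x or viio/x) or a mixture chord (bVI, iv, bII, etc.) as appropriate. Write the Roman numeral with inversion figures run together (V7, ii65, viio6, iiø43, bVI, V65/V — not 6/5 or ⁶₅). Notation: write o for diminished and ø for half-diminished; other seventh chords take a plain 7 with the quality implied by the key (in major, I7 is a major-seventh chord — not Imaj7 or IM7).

iiø7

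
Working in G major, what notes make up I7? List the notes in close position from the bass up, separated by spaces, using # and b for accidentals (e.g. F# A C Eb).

G B D F#

In G major, the first degree is G, and the diatonic chord built there is a major seventh chord.
That chord is spelled G-B-D-F#.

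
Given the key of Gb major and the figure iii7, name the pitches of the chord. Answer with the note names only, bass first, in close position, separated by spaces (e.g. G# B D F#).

The numeral's case and figure indicate a minor seventh chord. In Gb major its root, the mediant, is Bb.
Stacking thirds from Bb gives Bb-Db-F-Ab.

Bb Db F Ab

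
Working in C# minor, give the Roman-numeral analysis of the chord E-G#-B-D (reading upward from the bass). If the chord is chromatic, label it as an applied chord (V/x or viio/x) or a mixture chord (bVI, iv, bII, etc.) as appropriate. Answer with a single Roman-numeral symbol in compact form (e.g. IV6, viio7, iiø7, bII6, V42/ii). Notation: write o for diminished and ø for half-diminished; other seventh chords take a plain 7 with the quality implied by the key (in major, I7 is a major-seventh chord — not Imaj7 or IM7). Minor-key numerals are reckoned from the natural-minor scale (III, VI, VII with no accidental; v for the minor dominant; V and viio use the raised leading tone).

Stacked in thirds the chord is E-G#-B-D: a dominant seventh chord on E.
E is not a diatonic chord root with this quality in C# minor, but it lies a perfect fifth above A (VI), so the chord functions as an applied dominant of VI.

V7/VI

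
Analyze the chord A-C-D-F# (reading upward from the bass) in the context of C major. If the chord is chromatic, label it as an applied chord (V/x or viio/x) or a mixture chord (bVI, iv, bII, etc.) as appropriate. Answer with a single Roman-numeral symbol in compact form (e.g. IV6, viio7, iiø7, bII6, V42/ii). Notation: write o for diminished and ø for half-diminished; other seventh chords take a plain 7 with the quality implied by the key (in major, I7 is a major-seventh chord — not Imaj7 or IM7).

Stacked in thirds the chord is D-F#-A-C: a dominant seventh chord on D.
D is not a diatonic chord root with this quality in C major, but it lies a perfect fifth above G (V), so the chord functions as an applied dominant of V.
With A in the bass the chord is in second inversion, so the figured bass is 43.

V43/V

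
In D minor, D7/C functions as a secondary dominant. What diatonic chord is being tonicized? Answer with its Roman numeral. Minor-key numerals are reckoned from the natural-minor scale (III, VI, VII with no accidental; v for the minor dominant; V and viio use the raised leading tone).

The chord is a dominant seventh chord on D.
A dominant resolves down a perfect fifth: D → G. In D minor, G is scale degree 4, i.e. iv.

iv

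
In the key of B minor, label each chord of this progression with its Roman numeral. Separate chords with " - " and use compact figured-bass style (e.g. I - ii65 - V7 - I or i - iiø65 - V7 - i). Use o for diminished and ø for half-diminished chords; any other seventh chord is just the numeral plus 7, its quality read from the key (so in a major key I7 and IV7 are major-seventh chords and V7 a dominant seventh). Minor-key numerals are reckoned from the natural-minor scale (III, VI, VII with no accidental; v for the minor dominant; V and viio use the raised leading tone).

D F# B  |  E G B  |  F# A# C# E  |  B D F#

i6 - iv - V7 - i

D-F#-B: root B is the tonic; minor triad there is i6.
E-G-B: root E is the subdominant; minor triad there is iv.
F#-A#-C#-E: root F# is the dominant; dominant seventh chord there is V7.
B-D-F# has root B, degree 1 in B minor, so i.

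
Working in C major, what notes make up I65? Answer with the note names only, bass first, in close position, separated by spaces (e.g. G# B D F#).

E G B C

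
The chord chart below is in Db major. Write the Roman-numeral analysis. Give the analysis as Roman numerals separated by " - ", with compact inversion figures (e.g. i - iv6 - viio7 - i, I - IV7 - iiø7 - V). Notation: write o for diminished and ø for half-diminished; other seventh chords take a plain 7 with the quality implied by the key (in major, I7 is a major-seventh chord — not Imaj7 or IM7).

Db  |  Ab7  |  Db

I - V7 - I

Db has root Db, degree 1 in Db major, so I.
Ab7: dominant seventh chord on Ab = scale degree 5 → V7.
Db: root Db is the tonic; major triad there is I.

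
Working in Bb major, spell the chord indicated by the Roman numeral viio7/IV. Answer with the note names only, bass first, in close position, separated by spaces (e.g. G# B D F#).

D F Ab Cb

viio7/IV is a secondary leading-tone chord. The target IV is Eb in Bb major; the applied chord is rooted a semitone below, on D.
Building a fully diminished seventh chord on D gives D-F-Ab-Cb.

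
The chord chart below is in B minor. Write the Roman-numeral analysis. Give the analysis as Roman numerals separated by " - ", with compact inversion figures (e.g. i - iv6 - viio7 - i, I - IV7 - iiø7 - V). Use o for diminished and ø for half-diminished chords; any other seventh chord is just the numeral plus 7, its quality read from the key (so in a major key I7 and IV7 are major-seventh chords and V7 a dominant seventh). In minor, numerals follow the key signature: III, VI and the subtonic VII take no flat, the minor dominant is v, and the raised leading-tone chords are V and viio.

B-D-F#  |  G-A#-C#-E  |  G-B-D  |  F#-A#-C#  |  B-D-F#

i - viio42 - VI - V - i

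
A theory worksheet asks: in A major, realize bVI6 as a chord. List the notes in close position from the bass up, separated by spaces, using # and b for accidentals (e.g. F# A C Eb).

A C F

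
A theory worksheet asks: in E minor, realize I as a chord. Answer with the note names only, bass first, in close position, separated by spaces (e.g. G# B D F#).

E G# B

I is the major tonic (Picardy third), borrowed from the parallel major. In E minor that root is E.
So the chord is E-G#-B, a major triad.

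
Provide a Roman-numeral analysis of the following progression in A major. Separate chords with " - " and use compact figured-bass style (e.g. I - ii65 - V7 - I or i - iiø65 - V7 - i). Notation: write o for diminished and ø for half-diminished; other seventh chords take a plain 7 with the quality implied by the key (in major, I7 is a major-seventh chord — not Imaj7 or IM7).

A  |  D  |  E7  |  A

A has root A, degree 1 in A major, so I.
D has root D, degree 4 in A major, so IV.
E7: root E is the dominant; dominant seventh chord there is V7.
A: major triad on A = scale degree 1 → I.

I - IV - V7 - I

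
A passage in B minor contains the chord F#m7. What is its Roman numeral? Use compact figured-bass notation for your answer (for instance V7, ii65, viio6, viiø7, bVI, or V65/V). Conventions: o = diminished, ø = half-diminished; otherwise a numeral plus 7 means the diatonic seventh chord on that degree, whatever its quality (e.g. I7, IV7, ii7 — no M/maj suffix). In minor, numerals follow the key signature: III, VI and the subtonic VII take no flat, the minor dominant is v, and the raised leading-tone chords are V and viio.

v7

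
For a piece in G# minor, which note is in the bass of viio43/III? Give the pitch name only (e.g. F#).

E

The applied chord viio43/III is rooted on A#: A#-C#-E-G.
The figure 43 means second inversion — the fifth is in the bass.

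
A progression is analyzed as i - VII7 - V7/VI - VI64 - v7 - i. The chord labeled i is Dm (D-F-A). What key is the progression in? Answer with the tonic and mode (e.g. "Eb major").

D minor

The chord Dm is a minor triad rooted on D; its label is i.
If D is scale degree 1 and the mode makes that degree carry a minor triad, the tonic is D and the mode is minor.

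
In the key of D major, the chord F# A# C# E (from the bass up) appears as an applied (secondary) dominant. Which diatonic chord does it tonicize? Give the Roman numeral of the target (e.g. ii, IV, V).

The chord is a dominant seventh chord on F#.
A dominant resolves down a perfect fifth: F# → B. In D major, B is scale degree 6, i.e. vi.

vi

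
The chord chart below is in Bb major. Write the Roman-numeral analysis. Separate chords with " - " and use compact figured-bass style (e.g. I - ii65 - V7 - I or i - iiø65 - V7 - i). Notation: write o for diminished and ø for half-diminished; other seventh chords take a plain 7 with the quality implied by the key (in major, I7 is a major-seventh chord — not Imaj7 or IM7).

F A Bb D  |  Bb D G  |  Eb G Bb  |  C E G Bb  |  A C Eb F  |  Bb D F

I43 - vi6 - IV - V7/V - V65 - I

F-A-Bb-D: major seventh chord on Bb = scale degree 1 → I43.
Bb-D-G: root G is the submediant; minor triad there is vi6.
Eb-G-Bb: root Eb is the subdominant; major triad there is IV.
C-E-G-Bb is the secondary dominant of V (dominant seventh chord on C): V7/V.
A-C-Eb-F: root F is the dominant; dominant seventh chord there is V65.
Bb-D-F has root Bb, degree 1 in Bb major, so I.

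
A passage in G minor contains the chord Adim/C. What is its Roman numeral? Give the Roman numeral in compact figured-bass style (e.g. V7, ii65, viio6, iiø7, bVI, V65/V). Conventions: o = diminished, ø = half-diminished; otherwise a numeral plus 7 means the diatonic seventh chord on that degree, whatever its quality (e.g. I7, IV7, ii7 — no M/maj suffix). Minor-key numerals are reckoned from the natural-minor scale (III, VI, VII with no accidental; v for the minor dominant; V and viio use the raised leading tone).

The pitches A-C-Eb form a diminished triad rooted on A.
A is scale degree 2 in G minor, and a diminished triad on that degree is written iio.
With C in the bass the chord is in first inversion, so the figured bass is 6.

iio6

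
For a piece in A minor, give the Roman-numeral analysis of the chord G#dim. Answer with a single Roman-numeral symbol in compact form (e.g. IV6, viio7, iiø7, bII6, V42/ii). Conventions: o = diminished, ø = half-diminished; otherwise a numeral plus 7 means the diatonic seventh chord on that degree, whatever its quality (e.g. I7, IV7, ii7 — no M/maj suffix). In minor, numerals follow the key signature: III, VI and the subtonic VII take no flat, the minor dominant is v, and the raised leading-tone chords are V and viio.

viio

Stacked in thirds the chord is G#-B-D: a diminished triad on G#.
G# is scale degree 7 in A minor, and a diminished triad on that degree is written viio.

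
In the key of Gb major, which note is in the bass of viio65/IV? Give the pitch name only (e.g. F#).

The applied chord viio65/IV is rooted on Bb: Bb-Db-Fb-Abb.
The figure 65 means first inversion — the third is in the bass.

Db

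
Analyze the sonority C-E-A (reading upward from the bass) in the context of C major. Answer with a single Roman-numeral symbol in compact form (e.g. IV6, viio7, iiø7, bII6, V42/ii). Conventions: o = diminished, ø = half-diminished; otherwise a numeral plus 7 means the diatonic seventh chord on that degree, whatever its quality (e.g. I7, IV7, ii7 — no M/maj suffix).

vi6

The pitches A-C-E form a minor triad rooted on A.
In C major, A is the submediant; the diatonic minor triad there is vi.
With C in the bass the chord is in first inversion, so the figured bass is 6.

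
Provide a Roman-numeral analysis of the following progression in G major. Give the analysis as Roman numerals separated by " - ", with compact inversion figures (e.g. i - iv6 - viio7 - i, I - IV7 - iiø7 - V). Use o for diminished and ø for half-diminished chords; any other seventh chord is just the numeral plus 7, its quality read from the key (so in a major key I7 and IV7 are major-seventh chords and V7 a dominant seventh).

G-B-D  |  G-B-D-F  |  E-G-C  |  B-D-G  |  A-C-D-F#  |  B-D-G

I - V7/IV - IV6 - I6 - V43 - I6

G-B-D: major triad on G = scale degree 1 → I.
G-B-D-F: chromatic; G is V of IV, so V7/IV.
E-G-C: root C is the subdominant; major triad there is IV6.
B-D-G has root G, degree 1 in G major, so I6.
A-C-D-F#: dominant seventh chord on D = scale degree 5 → V43.
B-D-G has root G, degree 1 in G major, so I6.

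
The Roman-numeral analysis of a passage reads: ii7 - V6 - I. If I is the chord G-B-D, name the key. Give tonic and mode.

G major

The anchor chord is a major triad on G, labeled I.
If G is scale degree 1 and the mode makes that degree carry a major triad, the tonic is G and the mode is major.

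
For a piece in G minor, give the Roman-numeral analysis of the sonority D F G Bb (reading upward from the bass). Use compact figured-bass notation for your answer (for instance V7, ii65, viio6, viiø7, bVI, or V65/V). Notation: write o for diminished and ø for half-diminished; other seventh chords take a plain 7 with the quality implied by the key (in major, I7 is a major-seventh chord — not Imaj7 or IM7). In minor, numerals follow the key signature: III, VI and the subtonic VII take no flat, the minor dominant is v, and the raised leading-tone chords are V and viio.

i43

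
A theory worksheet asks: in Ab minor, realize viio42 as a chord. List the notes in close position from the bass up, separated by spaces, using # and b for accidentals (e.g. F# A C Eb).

Fb G Bb Db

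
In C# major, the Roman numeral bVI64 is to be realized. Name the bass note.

E

bVI in C# major has root A; the chord is A-C#-E.
The figure 64 means second inversion — the fifth is in the bass.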